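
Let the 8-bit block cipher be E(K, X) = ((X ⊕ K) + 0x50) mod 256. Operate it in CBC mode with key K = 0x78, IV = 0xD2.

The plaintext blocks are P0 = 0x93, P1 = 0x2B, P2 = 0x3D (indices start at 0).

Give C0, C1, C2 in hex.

CBC encryption: C_i = E(K, P_i ⊕ C_{i−1}), with C_{−1} = IV.
C0: P0 ⊕ 0xD2 = 0x41; E(K, 0x41) = 0x89.
C1: P1 ⊕ 0x89 = 0xA2; E(K, 0xA2) = 0x2A.
C2: P2 ⊕ 0x2A = 0x17; E(K, 0x17) = 0xBF.

C0 = 0x89, C1 = 0x2A, C2 = 0xBF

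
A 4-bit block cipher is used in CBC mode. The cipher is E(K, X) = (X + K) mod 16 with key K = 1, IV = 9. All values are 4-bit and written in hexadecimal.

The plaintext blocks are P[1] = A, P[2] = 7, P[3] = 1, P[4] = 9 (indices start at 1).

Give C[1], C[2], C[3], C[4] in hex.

CBC encryption: C_i = E(K, P_i ⊕ C_{i−1}), with C_{0} = IV.
C[1]: P[1] ⊕ 9 = 3; E(K, 3) = 4.
C[2]: P[2] ⊕ 4 = 3; E(K, 3) = 4.
C[3]: P[3] ⊕ 4 = 5; E(K, 5) = 6.
C[4]: P[4] ⊕ 6 = F; E(K, F) = 0.

C[1] = 4, C[2] = 4, C[3] = 6, C[4] = 0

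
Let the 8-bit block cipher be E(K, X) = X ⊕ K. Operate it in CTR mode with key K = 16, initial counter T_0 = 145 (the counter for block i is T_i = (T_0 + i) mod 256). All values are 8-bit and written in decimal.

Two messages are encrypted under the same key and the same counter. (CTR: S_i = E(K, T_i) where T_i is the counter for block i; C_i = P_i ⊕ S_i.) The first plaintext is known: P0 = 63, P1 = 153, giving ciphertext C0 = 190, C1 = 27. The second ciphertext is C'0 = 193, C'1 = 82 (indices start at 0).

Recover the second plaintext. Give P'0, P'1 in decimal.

In CTR with a reused counter, both messages share the same keystream S_i, so C_i ⊕ C'_i = P_i ⊕ P'_i and thus P'_i = P_i ⊕ C_i ⊕ C'_i.
P'0: 63 ⊕ 190 ⊕ 193 = 64.
P'1: 153 ⊕ 27 ⊕ 82 = 208.

P'0 = 64, P'1 = 208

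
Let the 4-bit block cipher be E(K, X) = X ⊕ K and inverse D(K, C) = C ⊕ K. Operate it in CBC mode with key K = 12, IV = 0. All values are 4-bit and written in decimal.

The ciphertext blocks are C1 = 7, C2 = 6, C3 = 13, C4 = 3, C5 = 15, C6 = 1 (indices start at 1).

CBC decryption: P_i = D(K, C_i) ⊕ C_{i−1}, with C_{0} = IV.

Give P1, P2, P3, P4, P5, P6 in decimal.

P1: D(K, 7) = 11; 11 ⊕ 0 = 11.
P2: D(K, 6) = 10; 10 ⊕ 7 = 13.
P3: D(K, 13) = 1; 1 ⊕ 6 = 7.
P4: D(K, 3) = 15; 15 ⊕ 13 = 2.
P5: D(K, 15) = 3; 3 ⊕ 3 = 0.
P6: D(K, 1) = 13; 13 ⊕ 15 = 2.

P1 = 11, P2 = 13, P3 = 7, P4 = 2, P5 = 0, P6 = 2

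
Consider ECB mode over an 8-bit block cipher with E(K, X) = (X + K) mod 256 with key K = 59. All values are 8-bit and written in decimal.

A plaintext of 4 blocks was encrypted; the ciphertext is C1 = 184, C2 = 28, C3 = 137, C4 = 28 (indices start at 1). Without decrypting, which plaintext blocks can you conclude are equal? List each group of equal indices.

P2 = P4

ECB encrypts each block independently with the same key, so equal ciphertext blocks imply equal plaintext blocks.
C2 = C4 = 28, so P2 = P4.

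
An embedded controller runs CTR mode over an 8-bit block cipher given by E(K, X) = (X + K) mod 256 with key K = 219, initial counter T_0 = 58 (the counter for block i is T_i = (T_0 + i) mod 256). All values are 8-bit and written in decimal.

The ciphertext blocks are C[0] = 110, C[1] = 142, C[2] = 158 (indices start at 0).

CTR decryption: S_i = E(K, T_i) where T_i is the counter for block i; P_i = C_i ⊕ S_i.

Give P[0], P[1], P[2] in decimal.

P[0]: T = 58, S = E(K, T) = 21; 110 ⊕ 21 = 123.
P[1]: T = 59, S = E(K, T) = 22; 142 ⊕ 22 = 152.
P[2]: T = 60, S = E(K, T) = 23; 158 ⊕ 23 = 137.

P[0] = 123, P[1] = 152, P[2] = 137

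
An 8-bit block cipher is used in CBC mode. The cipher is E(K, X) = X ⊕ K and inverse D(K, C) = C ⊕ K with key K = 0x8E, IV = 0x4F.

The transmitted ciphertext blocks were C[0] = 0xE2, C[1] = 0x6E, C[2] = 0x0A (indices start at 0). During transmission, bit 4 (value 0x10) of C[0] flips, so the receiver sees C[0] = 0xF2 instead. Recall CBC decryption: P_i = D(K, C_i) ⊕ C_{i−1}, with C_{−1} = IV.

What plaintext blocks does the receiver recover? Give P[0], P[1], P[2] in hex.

P[0] = 0x33, P[1] = 0x12, P[2] = 0xEA

Only C[0] changed, to 0xF2. In CBC, a change in C_i garbles P_i and flips the same bit in P_{i+1}. Decrypting the received ciphertext:
P[0]: D(K, 0xF2) = 0x7C; 0x7C ⊕ 0x4F = 0x33.
P[1]: D(K, 0x6E) = 0xE0; 0xE0 ⊕ 0xF2 = 0x12.
P[2]: D(K, 0x0A) = 0x84; 0x84 ⊕ 0x6E = 0xEA.
Blocks that differ from the original plaintext: P[0], P[1].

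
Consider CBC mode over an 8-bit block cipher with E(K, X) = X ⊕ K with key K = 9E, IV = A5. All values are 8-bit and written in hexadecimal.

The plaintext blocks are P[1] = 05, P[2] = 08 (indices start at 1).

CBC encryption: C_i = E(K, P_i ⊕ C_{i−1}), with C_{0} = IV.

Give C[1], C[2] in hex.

C[1]: P[1] ⊕ A5 = A0; E(K, A0) = 3E.
C[2]: P[2] ⊕ 3E = 36; E(K, 36) = A8.

C[1] = 3E, C[2] = A8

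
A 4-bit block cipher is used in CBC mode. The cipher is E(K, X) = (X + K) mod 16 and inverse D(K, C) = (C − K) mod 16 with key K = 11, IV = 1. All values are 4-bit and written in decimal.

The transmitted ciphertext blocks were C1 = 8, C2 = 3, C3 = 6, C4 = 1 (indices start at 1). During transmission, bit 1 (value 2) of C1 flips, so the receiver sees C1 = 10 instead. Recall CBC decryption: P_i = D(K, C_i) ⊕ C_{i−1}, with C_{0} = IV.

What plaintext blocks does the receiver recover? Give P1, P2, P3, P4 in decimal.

Only C1 changed, to 10. In CBC, a change in C_i garbles P_i and flips the same bit in P_{i+1}. Decrypting the received ciphertext:
P1: D(K, 10) = 15; 15 ⊕ 1 = 14.
P2: D(K, 3) = 8; 8 ⊕ 10 = 2.
P3: D(K, 6) = 11; 11 ⊕ 3 = 8.
P4: D(K, 1) = 6; 6 ⊕ 6 = 0.
Blocks that differ from the original plaintext: P1, P2.

P1 = 14, P2 = 2, P3 = 8, P4 = 0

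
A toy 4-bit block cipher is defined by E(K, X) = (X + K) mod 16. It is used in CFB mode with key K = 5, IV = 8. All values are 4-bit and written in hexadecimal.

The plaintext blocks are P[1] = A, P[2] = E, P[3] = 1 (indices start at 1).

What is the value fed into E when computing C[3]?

CFB encryption: C_i = P_i ⊕ E(K, C_{i−1}), with C_{0} = IV.
C[1]: E(K, 8) = D; A ⊕ D = 7.
C[2]: E(K, 7) = C; E ⊕ C = 2.
C[3]: E(K, 2) = 7; 1 ⊕ 7 = 6.
So the input to E for block [3] is 2.

2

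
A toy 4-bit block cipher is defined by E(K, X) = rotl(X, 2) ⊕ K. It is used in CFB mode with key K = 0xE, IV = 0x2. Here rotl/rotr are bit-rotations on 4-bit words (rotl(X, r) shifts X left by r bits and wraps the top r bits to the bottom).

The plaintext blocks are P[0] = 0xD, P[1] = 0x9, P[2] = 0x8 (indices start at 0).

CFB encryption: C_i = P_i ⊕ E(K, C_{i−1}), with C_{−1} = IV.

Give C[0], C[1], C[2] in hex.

C[0]: E(K, 0x2) = 0x6; 0xD ⊕ 0x6 = 0xB.
C[1]: E(K, 0xB) = 0x0; 0x9 ⊕ 0x0 = 0x9.
C[2]: E(K, 0x9) = 0x8; 0x8 ⊕ 0x8 = 0x0.

C[0] = 0xB, C[1] = 0x9, C[2] = 0x0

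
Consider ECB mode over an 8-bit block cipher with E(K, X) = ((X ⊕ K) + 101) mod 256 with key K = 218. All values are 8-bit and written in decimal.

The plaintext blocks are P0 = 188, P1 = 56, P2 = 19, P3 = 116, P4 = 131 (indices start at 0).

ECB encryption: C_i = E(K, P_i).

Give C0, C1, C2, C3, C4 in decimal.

C0: E(K, 188) = 203.
C1: E(K, 56) = 71.
C2: E(K, 19) = 46.
C3: E(K, 116) = 19.
C4: E(K, 131) = 190.

C0 = 203, C1 = 71, C2 = 46, C3 = 19, C4 = 190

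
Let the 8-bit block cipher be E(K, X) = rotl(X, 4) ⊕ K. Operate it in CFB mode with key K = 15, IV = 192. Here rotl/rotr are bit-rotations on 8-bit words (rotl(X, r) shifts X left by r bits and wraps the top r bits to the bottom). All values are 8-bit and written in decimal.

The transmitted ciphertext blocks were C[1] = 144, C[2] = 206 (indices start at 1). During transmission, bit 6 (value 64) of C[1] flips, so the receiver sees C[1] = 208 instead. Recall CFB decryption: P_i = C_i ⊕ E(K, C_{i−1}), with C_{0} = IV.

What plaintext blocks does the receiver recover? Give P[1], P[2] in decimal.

P[1] = 211, P[2] = 204

Only C[1] changed, to 208. In CFB, a change in C_i flips the same bit in P_i and garbles P_{i+1}. Decrypting the received ciphertext:
P[1]: E(K, 192) = 3; 208 ⊕ 3 = 211.
P[2]: E(K, 208) = 2; 206 ⊕ 2 = 204.
Blocks that differ from the original plaintext: P[1], P[2].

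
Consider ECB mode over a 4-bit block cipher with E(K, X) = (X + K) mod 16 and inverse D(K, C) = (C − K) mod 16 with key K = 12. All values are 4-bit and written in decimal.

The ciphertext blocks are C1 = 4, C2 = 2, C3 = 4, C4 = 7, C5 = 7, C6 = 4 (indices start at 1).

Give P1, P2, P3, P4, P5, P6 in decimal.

ECB decryption: P_i = D(K, C_i).
P1: D(K, 4) = 8.
P2: D(K, 2) = 6.
P3: D(K, 4) = 8.
P4: D(K, 7) = 11.
P5: D(K, 7) = 11.
P6: D(K, 4) = 8.

P1 = 8, P2 = 6, P3 = 8, P4 = 11, P5 = 11, P6 = 8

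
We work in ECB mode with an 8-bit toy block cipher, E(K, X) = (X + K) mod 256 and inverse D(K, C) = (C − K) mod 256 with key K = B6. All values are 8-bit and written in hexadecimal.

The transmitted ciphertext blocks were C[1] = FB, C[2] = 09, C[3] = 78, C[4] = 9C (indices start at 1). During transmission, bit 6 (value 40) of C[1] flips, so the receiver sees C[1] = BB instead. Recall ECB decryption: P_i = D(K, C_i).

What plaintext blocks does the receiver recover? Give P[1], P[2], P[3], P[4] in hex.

P[1] = 05, P[2] = 53, P[3] = C2, P[4] = E6

Only C[1] changed, to BB. In ECB, a change in C_i affects only P_i. Decrypting the received ciphertext:
P[1]: D(K, BB) = 05.
P[2]: D(K, 09) = 53.
P[3]: D(K, 78) = C2.
P[4]: D(K, 9C) = E6.
Blocks that differ from the original plaintext: P[1].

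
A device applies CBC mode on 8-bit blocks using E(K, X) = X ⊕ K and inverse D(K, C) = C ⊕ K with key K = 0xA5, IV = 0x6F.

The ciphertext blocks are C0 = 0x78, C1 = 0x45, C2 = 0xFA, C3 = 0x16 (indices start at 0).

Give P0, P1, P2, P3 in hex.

P0 = 0xB2, P1 = 0x98, P2 = 0x1A, P3 = 0x49

CBC decryption: P_i = D(K, C_i) ⊕ C_{i−1}, with C_{−1} = IV.
P0: D(K, 0x78) = 0xDD; 0xDD ⊕ 0x6F = 0xB2.
P1: D(K, 0x45) = 0xE0; 0xE0 ⊕ 0x78 = 0x98.
P2: D(K, 0xFA) = 0x5F; 0x5F ⊕ 0x45 = 0x1A.
P3: D(K, 0x16) = 0xB3; 0xB3 ⊕ 0xFA = 0x49.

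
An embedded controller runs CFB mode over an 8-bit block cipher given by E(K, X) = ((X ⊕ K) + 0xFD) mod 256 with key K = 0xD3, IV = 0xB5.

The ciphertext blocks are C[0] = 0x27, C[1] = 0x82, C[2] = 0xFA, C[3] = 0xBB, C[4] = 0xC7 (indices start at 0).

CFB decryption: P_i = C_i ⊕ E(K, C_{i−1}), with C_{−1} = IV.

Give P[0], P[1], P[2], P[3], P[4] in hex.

P[0]: E(K, 0xB5) = 0x63; 0x27 ⊕ 0x63 = 0x44.
P[1]: E(K, 0x27) = 0xF1; 0x82 ⊕ 0xF1 = 0x73.
P[2]: E(K, 0x82) = 0x4E; 0xFA ⊕ 0x4E = 0xB4.
P[3]: E(K, 0xFA) = 0x26; 0xBB ⊕ 0x26 = 0x9D.
P[4]: E(K, 0xBB) = 0x65; 0xC7 ⊕ 0x65 = 0xA2.

P[0] = 0x44, P[1] = 0x73, P[2] = 0xB4, P[3] = 0x9D, P[4] = 0xA2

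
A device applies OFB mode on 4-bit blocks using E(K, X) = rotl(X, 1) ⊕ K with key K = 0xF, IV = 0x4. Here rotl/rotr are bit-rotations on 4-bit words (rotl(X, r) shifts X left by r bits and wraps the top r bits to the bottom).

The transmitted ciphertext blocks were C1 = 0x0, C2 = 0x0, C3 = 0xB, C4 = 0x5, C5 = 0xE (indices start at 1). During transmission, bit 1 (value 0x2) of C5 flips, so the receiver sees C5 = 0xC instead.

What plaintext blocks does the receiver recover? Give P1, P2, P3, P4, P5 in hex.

OFB decryption: S_i = E(K, S_{i−1}) with S_{0} = IV; P_i = C_i ⊕ S_i.
Only C5 changed, to 0xC. In OFB, a change in C_i flips the same bit in P_i only; the keystream is unaffected. Decrypting the received ciphertext:
P1: S = E(K, 0x4) = 0x7; 0x0 ⊕ 0x7 = 0x7.
P2: S = E(K, 0x7) = 0x1; 0x0 ⊕ 0x1 = 0x1.
P3: S = E(K, 0x1) = 0xD; 0xB ⊕ 0xD = 0x6.
P4: S = E(K, 0xD) = 0x4; 0x5 ⊕ 0x4 = 0x1.
P5: S = E(K, 0x4) = 0x7; 0xC ⊕ 0x7 = 0xB.
Blocks that differ from the original plaintext: P5.

P1 = 0x7, P2 = 0x1, P3 = 0x6, P4 = 0x1, P5 = 0xB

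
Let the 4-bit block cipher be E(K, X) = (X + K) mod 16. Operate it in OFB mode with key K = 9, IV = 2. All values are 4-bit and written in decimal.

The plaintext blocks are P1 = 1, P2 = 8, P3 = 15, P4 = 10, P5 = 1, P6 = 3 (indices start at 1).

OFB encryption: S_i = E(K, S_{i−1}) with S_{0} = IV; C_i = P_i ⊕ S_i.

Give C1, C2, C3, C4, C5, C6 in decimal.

C1 = 10, C2 = 12, C3 = 2, C4 = 12, C5 = 14, C6 = 11

C1: S = E(K, 2) = 11; 1 ⊕ 11 = 10.
C2: S = E(K, 11) = 4; 8 ⊕ 4 = 12.
C3: S = E(K, 4) = 13; 15 ⊕ 13 = 2.
C4: S = E(K, 13) = 6; 10 ⊕ 6 = 12.
C5: S = E(K, 6) = 15; 1 ⊕ 15 = 14.
C6: S = E(K, 15) = 8; 3 ⊕ 8 = 11.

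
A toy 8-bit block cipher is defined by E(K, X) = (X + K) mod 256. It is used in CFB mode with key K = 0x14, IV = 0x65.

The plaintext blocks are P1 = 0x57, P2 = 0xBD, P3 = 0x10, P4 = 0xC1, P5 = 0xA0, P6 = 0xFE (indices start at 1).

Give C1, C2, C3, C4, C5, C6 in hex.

CFB encryption: C_i = P_i ⊕ E(K, C_{i−1}), with C_{0} = IV.
C1: E(K, 0x65) = 0x79; 0x57 ⊕ 0x79 = 0x2E.
C2: E(K, 0x2E) = 0x42; 0xBD ⊕ 0x42 = 0xFF.
C3: E(K, 0xFF) = 0x13; 0x10 ⊕ 0x13 = 0x03.
C4: E(K, 0x03) = 0x17; 0xC1 ⊕ 0x17 = 0xD6.
C5: E(K, 0xD6) = 0xEA; 0xA0 ⊕ 0xEA = 0x4A.
C6: E(K, 0x4A) = 0x5E; 0xFE ⊕ 0x5E = 0xA0.

C1 = 0x2E, C2 = 0xFF, C3 = 0x03, C4 = 0xD6, C5 = 0x4A, C6 = 0xA0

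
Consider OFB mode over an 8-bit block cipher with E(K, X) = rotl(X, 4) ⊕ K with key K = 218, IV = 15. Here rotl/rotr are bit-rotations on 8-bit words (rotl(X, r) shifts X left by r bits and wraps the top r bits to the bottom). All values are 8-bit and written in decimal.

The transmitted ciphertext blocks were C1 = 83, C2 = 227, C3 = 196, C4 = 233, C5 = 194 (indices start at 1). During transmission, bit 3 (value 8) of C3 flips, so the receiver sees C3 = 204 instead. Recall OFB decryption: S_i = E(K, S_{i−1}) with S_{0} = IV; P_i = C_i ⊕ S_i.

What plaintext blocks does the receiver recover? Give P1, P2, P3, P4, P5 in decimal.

Only C3 changed, to 204. In OFB, a change in C_i flips the same bit in P_i only; the keystream is unaffected. Decrypting the received ciphertext:
P1: S = E(K, 15) = 42; 83 ⊕ 42 = 121.
P2: S = E(K, 42) = 120; 227 ⊕ 120 = 155.
P3: S = E(K, 120) = 93; 204 ⊕ 93 = 145.
P4: S = E(K, 93) = 15; 233 ⊕ 15 = 230.
P5: S = E(K, 15) = 42; 194 ⊕ 42 = 232.
Blocks that differ from the original plaintext: P3.

P1 = 121, P2 = 155, P3 = 145, P4 = 230, P5 = 232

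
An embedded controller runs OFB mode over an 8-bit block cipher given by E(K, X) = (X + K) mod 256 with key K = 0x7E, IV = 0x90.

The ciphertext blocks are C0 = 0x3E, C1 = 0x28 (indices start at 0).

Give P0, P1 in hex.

OFB decryption: S_i = E(K, S_{i−1}) with S_{−1} = IV; P_i = C_i ⊕ S_i.
P0: S = E(K, 0x90) = 0x0E; 0x3E ⊕ 0x0E = 0x30.
P1: S = E(K, 0x0E) = 0x8C; 0x28 ⊕ 0x8C = 0xA4.

P0 = 0x30, P1 = 0xA4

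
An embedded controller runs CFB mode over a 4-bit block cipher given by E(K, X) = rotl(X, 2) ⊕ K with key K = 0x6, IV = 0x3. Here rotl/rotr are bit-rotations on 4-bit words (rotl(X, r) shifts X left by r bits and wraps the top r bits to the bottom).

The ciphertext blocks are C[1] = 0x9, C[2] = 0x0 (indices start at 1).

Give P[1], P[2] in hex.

CFB decryption: P_i = C_i ⊕ E(K, C_{i−1}), with C_{0} = IV.
P[1]: E(K, 0x3) = 0xA; 0x9 ⊕ 0xA = 0x3.
P[2]: E(K, 0x9) = 0x0; 0x0 ⊕ 0x0 = 0x0.

P[1] = 0x3, P[2] = 0x0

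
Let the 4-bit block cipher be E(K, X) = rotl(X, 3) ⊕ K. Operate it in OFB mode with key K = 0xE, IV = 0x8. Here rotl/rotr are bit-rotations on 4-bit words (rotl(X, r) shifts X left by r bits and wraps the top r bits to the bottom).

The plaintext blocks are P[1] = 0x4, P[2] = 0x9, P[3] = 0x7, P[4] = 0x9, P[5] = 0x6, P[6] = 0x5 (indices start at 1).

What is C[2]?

C[2] = 0x2

OFB encryption: S_i = E(K, S_{i−1}) with S_{0} = IV; C_i = P_i ⊕ S_i.
C[1]: S = E(K, 0x8) = 0xA; 0x4 ⊕ 0xA = 0xE.
C[2]: S = E(K, 0xA) = 0xB; 0x9 ⊕ 0xB = 0x2.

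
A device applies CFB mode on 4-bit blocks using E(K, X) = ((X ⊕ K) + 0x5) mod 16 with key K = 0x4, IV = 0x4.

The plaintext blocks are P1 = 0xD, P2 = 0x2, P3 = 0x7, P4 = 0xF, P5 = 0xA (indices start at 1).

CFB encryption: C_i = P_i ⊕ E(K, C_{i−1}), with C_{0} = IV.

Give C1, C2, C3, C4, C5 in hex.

C1: E(K, 0x4) = 0x5; 0xD ⊕ 0x5 = 0x8.
C2: E(K, 0x8) = 0x1; 0x2 ⊕ 0x1 = 0x3.
C3: E(K, 0x3) = 0xC; 0x7 ⊕ 0xC = 0xB.
C4: E(K, 0xB) = 0x4; 0xF ⊕ 0x4 = 0xB.
C5: E(K, 0xB) = 0x4; 0xA ⊕ 0x4 = 0xE.

C1 = 0x8, C2 = 0x3, C3 = 0xB, C4 = 0xB, C5 = 0xE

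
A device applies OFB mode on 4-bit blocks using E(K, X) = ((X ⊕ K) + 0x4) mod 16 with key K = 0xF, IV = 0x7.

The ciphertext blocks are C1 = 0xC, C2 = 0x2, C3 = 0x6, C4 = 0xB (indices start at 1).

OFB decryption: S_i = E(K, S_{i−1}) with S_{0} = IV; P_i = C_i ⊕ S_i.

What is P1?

P1 = 0x0

P1: S = E(K, 0x7) = 0xC; 0xC ⊕ 0xC = 0x0.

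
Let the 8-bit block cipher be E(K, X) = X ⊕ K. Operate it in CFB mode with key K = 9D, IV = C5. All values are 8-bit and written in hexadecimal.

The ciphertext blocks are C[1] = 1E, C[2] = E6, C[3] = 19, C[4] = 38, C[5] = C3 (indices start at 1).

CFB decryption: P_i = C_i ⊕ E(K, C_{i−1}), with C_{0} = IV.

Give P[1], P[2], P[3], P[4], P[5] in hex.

P[1]: E(K, C5) = 58; 1E ⊕ 58 = 46.
P[2]: E(K, 1E) = 83; E6 ⊕ 83 = 65.
P[3]: E(K, E6) = 7B; 19 ⊕ 7B = 62.
P[4]: E(K, 19) = 84; 38 ⊕ 84 = BC.
P[5]: E(K, 38) = A5; C3 ⊕ A5 = 66.

P[1] = 46, P[2] = 65, P[3] = 62, P[4] = BC, P[5] = 66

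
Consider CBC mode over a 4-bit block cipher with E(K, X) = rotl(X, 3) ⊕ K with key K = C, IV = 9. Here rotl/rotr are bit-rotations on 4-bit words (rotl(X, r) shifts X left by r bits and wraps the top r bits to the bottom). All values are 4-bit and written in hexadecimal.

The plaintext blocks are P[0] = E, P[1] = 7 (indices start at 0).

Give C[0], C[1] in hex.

CBC encryption: C_i = E(K, P_i ⊕ C_{i−1}), with C_{−1} = IV.
C[0]: P[0] ⊕ 9 = 7; E(K, 7) = 7.
C[1]: P[1] ⊕ 7 = 0; E(K, 0) = C.

C[0] = 7, C[1] = C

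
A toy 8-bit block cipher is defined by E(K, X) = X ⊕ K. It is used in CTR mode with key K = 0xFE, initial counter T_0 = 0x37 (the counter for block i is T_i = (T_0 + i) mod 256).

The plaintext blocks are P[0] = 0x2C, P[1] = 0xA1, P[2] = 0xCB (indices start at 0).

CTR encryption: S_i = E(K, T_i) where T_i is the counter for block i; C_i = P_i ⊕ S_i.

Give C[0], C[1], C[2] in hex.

C[0]: T = 0x37, S = E(K, T) = 0xC9; 0x2C ⊕ 0xC9 = 0xE5.
C[1]: T = 0x38, S = E(K, T) = 0xC6; 0xA1 ⊕ 0xC6 = 0x67.
C[2]: T = 0x39, S = E(K, T) = 0xC7; 0xCB ⊕ 0xC7 = 0x0C.

C[0] = 0xE5, C[1] = 0x67, C[2] = 0x0C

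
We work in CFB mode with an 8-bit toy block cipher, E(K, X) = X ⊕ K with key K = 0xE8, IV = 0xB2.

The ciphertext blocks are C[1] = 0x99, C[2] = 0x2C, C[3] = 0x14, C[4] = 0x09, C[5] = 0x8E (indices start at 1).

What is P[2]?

CFB decryption: P_i = C_i ⊕ E(K, C_{i−1}), with C_{0} = IV.
P[2]: E(K, 0x99) = 0x71; 0x2C ⊕ 0x71 = 0x5D.

P[2] = 0x5D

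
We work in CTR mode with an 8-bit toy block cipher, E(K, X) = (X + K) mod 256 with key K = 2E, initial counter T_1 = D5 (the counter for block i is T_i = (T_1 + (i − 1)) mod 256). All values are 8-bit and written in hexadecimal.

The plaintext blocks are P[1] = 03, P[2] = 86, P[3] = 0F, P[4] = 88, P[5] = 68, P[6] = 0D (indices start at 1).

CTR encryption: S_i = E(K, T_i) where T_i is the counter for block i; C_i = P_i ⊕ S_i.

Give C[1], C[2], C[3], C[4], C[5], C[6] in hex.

C[1]: T = D5, S = E(K, T) = 03; 03 ⊕ 03 = 00.
C[2]: T = D6, S = E(K, T) = 04; 86 ⊕ 04 = 82.
C[3]: T = D7, S = E(K, T) = 05; 0F ⊕ 05 = 0A.
C[4]: T = D8, S = E(K, T) = 06; 88 ⊕ 06 = 8E.
C[5]: T = D9, S = E(K, T) = 07; 68 ⊕ 07 = 6F.
C[6]: T = DA, S = E(K, T) = 08; 0D ⊕ 08 = 05.

C[1] = 00, C[2] = 82, C[3] = 0A, C[4] = 8E, C[5] = 6F, C[6] = 05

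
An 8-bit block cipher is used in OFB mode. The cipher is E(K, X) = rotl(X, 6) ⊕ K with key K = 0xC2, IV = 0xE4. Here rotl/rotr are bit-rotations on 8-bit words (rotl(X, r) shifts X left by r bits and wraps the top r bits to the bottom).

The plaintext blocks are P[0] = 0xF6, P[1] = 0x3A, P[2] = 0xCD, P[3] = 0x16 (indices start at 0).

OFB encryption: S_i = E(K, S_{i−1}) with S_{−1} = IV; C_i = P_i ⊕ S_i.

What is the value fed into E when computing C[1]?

0xFB

C[0]: S = E(K, 0xE4) = 0xFB; 0xF6 ⊕ 0xFB = 0x0D.
C[1]: S = E(K, 0xFB) = 0x3C; 0x3A ⊕ 0x3C = 0x06.
So the input to E for block [1] is 0xFB.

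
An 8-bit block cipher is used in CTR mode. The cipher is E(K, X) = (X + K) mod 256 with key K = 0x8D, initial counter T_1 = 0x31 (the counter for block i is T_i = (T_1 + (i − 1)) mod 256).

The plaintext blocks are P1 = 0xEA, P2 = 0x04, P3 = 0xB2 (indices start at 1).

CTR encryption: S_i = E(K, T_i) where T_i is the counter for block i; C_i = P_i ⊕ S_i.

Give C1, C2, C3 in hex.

C1: T = 0x31, S = E(K, T) = 0xBE; 0xEA ⊕ 0xBE = 0x54.
C2: T = 0x32, S = E(K, T) = 0xBF; 0x04 ⊕ 0xBF = 0xBB.
C3: T = 0x33, S = E(K, T) = 0xC0; 0xB2 ⊕ 0xC0 = 0x72.

C1 = 0x54, C2 = 0xBB, C3 = 0x72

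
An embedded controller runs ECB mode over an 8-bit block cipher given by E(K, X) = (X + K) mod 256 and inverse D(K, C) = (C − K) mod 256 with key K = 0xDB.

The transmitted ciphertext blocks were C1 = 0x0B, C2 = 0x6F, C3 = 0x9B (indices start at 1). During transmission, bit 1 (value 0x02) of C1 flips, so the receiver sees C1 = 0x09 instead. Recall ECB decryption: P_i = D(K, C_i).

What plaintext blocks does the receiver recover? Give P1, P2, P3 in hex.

Only C1 changed, to 0x09. In ECB, a change in C_i affects only P_i. Decrypting the received ciphertext:
P1: D(K, 0x09) = 0x2E.
P2: D(K, 0x6F) = 0x94.
P3: D(K, 0x9B) = 0xC0.
Blocks that differ from the original plaintext: P1.

P1 = 0x2E, P2 = 0x94, P3 = 0xC0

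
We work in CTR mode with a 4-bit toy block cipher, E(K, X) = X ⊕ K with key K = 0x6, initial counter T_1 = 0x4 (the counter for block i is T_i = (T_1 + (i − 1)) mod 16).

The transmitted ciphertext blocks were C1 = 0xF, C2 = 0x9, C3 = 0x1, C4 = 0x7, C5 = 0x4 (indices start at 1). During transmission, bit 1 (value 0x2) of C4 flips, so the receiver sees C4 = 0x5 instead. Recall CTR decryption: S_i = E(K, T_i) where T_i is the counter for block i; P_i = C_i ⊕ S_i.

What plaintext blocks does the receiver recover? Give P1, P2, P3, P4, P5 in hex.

P1 = 0xD, P2 = 0xA, P3 = 0x1, P4 = 0x4, P5 = 0xA

Only C4 changed, to 0x5. In CTR, a change in C_i flips the same bit in P_i only; the keystream is unaffected. Decrypting the received ciphertext:
P1: T = 0x4, S = E(K, T) = 0x2; 0xF ⊕ 0x2 = 0xD.
P2: T = 0x5, S = E(K, T) = 0x3; 0x9 ⊕ 0x3 = 0xA.
P3: T = 0x6, S = E(K, T) = 0x0; 0x1 ⊕ 0x0 = 0x1.
P4: T = 0x7, S = E(K, T) = 0x1; 0x5 ⊕ 0x1 = 0x4.
P5: T = 0x8, S = E(K, T) = 0xE; 0x4 ⊕ 0xE = 0xA.
Blocks that differ from the original plaintext: P4.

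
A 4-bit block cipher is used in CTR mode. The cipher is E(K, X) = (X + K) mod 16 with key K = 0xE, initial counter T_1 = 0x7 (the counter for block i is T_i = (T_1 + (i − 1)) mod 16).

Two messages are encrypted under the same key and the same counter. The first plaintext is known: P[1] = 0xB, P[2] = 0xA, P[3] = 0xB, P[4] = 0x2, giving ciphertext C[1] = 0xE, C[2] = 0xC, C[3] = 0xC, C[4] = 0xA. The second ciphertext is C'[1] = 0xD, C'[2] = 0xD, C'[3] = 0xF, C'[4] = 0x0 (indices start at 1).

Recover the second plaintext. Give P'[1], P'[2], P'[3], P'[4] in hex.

P'[1] = 0x8, P'[2] = 0xB, P'[3] = 0x8, P'[4] = 0x8

In CTR with a reused counter, both messages share the same keystream S_i, so C_i ⊕ C'_i = P_i ⊕ P'_i and thus P'_i = P_i ⊕ C_i ⊕ C'_i.
P'[1]: 0xB ⊕ 0xE ⊕ 0xD = 0x8.
P'[2]: 0xA ⊕ 0xC ⊕ 0xD = 0xB.
P'[3]: 0xB ⊕ 0xC ⊕ 0xF = 0x8.
P'[4]: 0x2 ⊕ 0xA ⊕ 0x0 = 0x8.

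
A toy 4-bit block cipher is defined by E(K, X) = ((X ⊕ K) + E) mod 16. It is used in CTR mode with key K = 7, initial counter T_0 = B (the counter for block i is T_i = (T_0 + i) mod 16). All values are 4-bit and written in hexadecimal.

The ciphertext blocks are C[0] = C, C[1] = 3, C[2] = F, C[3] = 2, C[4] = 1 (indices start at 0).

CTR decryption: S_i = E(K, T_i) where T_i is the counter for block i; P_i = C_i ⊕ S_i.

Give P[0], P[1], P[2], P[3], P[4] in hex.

P[0]: T = B, S = E(K, T) = A; C ⊕ A = 6.
P[1]: T = C, S = E(K, T) = 9; 3 ⊕ 9 = A.
P[2]: T = D, S = E(K, T) = 8; F ⊕ 8 = 7.
P[3]: T = E, S = E(K, T) = 7; 2 ⊕ 7 = 5.
P[4]: T = F, S = E(K, T) = 6; 1 ⊕ 6 = 7.

P[0] = 6, P[1] = A, P[2] = 7, P[3] = 5, P[4] = 7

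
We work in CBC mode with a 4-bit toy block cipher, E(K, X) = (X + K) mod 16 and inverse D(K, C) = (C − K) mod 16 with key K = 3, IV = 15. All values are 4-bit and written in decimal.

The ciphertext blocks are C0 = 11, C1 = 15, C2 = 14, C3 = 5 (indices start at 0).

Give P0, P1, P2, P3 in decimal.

CBC decryption: P_i = D(K, C_i) ⊕ C_{i−1}, with C_{−1} = IV.
P0: D(K, 11) = 8; 8 ⊕ 15 = 7.
P1: D(K, 15) = 12; 12 ⊕ 11 = 7.
P2: D(K, 14) = 11; 11 ⊕ 15 = 4.
P3: D(K, 5) = 2; 2 ⊕ 14 = 12.

P0 = 7, P1 = 7, P2 = 4, P3 = 12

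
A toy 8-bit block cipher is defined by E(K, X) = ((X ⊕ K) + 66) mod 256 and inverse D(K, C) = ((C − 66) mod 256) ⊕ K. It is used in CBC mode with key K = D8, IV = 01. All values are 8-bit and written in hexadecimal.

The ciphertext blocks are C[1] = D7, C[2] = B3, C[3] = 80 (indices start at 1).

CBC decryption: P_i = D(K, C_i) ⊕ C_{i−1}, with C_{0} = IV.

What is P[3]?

P[3] = 71

P[3]: D(K, 80) = C2; C2 ⊕ B3 = 71.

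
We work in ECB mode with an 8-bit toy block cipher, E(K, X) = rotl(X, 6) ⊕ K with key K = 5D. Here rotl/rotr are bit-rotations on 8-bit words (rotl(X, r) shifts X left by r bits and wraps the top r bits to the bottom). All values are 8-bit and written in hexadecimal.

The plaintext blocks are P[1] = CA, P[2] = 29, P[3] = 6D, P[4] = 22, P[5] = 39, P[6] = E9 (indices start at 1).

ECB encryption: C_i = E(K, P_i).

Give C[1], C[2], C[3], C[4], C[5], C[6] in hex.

C[1]: E(K, CA) = EF.
C[2]: E(K, 29) = 17.
C[3]: E(K, 6D) = 06.
C[4]: E(K, 22) = D5.
C[5]: E(K, 39) = 13.
C[6]: E(K, E9) = 27.

C[1] = EF, C[2] = 17, C[3] = 06, C[4] = D5, C[5] = 13, C[6] = 27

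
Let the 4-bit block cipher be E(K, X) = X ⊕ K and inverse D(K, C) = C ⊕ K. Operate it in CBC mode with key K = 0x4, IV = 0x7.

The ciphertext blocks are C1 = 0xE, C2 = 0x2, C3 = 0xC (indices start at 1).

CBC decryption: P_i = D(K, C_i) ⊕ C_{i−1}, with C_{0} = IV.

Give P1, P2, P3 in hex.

P1 = 0xD, P2 = 0x8, P3 = 0xA

P1: D(K, 0xE) = 0xA; 0xA ⊕ 0x7 = 0xD.
P2: D(K, 0x2) = 0x6; 0x6 ⊕ 0xE = 0x8.
P3: D(K, 0xC) = 0x8; 0x8 ⊕ 0x2 = 0xA.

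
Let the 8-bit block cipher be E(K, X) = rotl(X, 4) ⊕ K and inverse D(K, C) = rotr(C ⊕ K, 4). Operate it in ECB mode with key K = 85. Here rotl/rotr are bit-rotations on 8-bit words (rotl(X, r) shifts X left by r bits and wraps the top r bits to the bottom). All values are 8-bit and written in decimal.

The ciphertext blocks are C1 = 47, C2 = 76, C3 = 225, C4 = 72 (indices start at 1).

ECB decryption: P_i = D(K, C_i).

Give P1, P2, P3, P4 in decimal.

P1 = 167, P2 = 145, P3 = 75, P4 = 209

P1: D(K, 47) = 167.
P2: D(K, 76) = 145.
P3: D(K, 225) = 75.
P4: D(K, 72) = 209.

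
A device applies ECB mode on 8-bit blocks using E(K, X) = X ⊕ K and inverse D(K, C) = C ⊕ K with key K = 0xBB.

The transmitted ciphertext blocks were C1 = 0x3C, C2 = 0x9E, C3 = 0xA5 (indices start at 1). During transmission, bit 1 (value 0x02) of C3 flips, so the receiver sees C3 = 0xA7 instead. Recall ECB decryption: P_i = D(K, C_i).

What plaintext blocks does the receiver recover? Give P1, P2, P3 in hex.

P1 = 0x87, P2 = 0x25, P3 = 0x1C

Only C3 changed, to 0xA7. In ECB, a change in C_i affects only P_i. Decrypting the received ciphertext:
P1: D(K, 0x3C) = 0x87.
P2: D(K, 0x9E) = 0x25.
P3: D(K, 0xA7) = 0x1C.
Blocks that differ from the original plaintext: P3.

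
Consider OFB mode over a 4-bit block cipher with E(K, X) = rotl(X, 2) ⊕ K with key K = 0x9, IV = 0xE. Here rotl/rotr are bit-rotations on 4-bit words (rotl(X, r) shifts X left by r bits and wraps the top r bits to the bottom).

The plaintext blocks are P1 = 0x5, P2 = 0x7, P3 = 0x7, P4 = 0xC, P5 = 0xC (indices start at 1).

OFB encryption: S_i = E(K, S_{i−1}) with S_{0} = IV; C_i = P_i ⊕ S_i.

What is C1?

C1 = 0x7

C1: S = E(K, 0xE) = 0x2; 0x5 ⊕ 0x2 = 0x7.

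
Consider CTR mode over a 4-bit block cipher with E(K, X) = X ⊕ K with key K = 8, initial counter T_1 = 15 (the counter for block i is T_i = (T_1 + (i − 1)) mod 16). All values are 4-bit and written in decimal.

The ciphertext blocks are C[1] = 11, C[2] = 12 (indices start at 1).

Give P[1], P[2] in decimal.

P[1] = 12, P[2] = 4

CTR decryption: S_i = E(K, T_i) where T_i is the counter for block i; P_i = C_i ⊕ S_i.
P[1]: T = 15, S = E(K, T) = 7; 11 ⊕ 7 = 12.
P[2]: T = 0, S = E(K, T) = 8; 12 ⊕ 8 = 4.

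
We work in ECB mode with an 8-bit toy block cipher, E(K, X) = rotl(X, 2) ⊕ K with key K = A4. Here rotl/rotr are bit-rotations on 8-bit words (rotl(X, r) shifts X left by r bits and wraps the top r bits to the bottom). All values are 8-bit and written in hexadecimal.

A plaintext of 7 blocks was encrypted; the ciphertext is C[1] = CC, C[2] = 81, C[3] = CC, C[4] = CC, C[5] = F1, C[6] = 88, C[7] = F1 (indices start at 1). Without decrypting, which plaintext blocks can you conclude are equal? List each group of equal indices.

ECB encrypts each block independently with the same key, so equal ciphertext blocks imply equal plaintext blocks.
C[1] = C[3] = C[4] = CC, so P[1] = P[3] = P[4].
C[5] = C[7] = F1, so P[5] = P[7].

P[1] = P[3] = P[4]; P[5] = P[7]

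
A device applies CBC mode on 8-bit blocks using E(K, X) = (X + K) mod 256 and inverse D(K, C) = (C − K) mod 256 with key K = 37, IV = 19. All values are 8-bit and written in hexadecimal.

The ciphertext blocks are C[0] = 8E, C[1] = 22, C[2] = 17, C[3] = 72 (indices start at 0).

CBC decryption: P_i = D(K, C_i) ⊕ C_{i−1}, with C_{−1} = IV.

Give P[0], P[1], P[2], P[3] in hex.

P[0]: D(K, 8E) = 57; 57 ⊕ 19 = 4E.
P[1]: D(K, 22) = EB; EB ⊕ 8E = 65.
P[2]: D(K, 17) = E0; E0 ⊕ 22 = C2.
P[3]: D(K, 72) = 3B; 3B ⊕ 17 = 2C.

P[0] = 4E, P[1] = 65, P[2] = C2, P[3] = 2C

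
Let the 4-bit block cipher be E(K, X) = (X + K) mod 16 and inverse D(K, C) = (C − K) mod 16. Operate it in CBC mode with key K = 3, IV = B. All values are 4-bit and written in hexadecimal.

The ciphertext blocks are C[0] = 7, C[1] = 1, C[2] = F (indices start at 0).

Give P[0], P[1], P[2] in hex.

P[0] = F, P[1] = 9, P[2] = D

CBC decryption: P_i = D(K, C_i) ⊕ C_{i−1}, with C_{−1} = IV.
P[0]: D(K, 7) = 4; 4 ⊕ B = F.
P[1]: D(K, 1) = E; E ⊕ 7 = 9.
P[2]: D(K, F) = C; C ⊕ 1 = D.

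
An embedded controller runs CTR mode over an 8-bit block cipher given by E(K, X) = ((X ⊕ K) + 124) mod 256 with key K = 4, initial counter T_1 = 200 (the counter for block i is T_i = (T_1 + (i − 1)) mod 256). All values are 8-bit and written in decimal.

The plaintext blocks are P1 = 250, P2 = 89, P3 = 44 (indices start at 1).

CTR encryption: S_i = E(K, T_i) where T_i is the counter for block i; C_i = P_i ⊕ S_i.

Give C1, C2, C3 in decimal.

C1 = 178, C2 = 16, C3 = 102

C1: T = 200, S = E(K, T) = 72; 250 ⊕ 72 = 178.
C2: T = 201, S = E(K, T) = 73; 89 ⊕ 73 = 16.
C3: T = 202, S = E(K, T) = 74; 44 ⊕ 74 = 102.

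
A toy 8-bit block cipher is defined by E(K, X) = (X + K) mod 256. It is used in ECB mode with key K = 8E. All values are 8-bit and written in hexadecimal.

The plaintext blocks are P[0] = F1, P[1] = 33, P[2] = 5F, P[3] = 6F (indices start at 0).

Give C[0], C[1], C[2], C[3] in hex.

C[0] = 7F, C[1] = C1, C[2] = ED, C[3] = FD

ECB encryption: C_i = E(K, P_i).
C[0]: E(K, F1) = 7F.
C[1]: E(K, 33) = C1.
C[2]: E(K, 5F) = ED.
C[3]: E(K, 6F) = FD.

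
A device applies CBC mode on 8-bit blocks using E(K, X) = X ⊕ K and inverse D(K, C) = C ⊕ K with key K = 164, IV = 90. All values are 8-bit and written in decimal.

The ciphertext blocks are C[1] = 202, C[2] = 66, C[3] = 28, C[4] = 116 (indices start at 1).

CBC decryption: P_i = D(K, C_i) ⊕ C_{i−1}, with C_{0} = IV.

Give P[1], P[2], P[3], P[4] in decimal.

P[1]: D(K, 202) = 110; 110 ⊕ 90 = 52.
P[2]: D(K, 66) = 230; 230 ⊕ 202 = 44.
P[3]: D(K, 28) = 184; 184 ⊕ 66 = 250.
P[4]: D(K, 116) = 208; 208 ⊕ 28 = 204.

P[1] = 52, P[2] = 44, P[3] = 250, P[4] = 204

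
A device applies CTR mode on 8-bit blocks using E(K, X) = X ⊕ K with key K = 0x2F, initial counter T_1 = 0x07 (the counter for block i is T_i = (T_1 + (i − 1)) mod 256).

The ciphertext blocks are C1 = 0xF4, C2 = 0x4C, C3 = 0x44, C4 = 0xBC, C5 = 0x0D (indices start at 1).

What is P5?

P5 = 0x29

CTR decryption: S_i = E(K, T_i) where T_i is the counter for block i; P_i = C_i ⊕ S_i.
P5: T = 0x0B, S = E(K, T) = 0x24; 0x0D ⊕ 0x24 = 0x29.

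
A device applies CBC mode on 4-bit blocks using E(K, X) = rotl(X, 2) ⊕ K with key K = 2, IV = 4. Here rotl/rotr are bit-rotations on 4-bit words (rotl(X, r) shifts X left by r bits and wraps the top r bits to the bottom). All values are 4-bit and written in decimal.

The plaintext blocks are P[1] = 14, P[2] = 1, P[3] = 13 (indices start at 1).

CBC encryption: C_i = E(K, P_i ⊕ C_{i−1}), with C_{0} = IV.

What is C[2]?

C[2] = 4

C[1]: P[1] ⊕ 4 = 10; E(K, 10) = 8.
C[2]: P[2] ⊕ 8 = 9; E(K, 9) = 4.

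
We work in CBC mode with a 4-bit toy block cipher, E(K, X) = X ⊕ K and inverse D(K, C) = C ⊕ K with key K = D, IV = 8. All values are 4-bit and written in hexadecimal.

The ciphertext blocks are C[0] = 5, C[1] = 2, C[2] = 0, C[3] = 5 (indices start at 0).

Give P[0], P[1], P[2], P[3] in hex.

CBC decryption: P_i = D(K, C_i) ⊕ C_{i−1}, with C_{−1} = IV.
P[0]: D(K, 5) = 8; 8 ⊕ 8 = 0.
P[1]: D(K, 2) = F; F ⊕ 5 = A.
P[2]: D(K, 0) = D; D ⊕ 2 = F.
P[3]: D(K, 5) = 8; 8 ⊕ 0 = 8.

P[0] = 0, P[1] = A, P[2] = F, P[3] = 8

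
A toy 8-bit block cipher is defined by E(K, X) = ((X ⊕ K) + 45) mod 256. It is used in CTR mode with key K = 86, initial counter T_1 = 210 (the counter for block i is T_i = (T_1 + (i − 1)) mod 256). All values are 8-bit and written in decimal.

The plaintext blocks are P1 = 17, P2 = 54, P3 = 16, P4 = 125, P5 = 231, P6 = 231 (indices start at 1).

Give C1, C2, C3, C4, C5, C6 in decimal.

C1 = 160, C2 = 132, C3 = 191, C4 = 205, C5 = 74, C6 = 73

CTR encryption: S_i = E(K, T_i) where T_i is the counter for block i; C_i = P_i ⊕ S_i.
C1: T = 210, S = E(K, T) = 177; 17 ⊕ 177 = 160.
C2: T = 211, S = E(K, T) = 178; 54 ⊕ 178 = 132.
C3: T = 212, S = E(K, T) = 175; 16 ⊕ 175 = 191.
C4: T = 213, S = E(K, T) = 176; 125 ⊕ 176 = 205.
C5: T = 214, S = E(K, T) = 173; 231 ⊕ 173 = 74.
C6: T = 215, S = E(K, T) = 174; 231 ⊕ 174 = 73.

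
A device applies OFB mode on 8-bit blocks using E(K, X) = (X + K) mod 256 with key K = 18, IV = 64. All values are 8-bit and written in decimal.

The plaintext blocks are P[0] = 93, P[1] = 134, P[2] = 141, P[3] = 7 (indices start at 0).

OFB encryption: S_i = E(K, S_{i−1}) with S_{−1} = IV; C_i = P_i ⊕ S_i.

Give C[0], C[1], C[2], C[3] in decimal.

C[0]: S = E(K, 64) = 82; 93 ⊕ 82 = 15.
C[1]: S = E(K, 82) = 100; 134 ⊕ 100 = 226.
C[2]: S = E(K, 100) = 118; 141 ⊕ 118 = 251.
C[3]: S = E(K, 118) = 136; 7 ⊕ 136 = 143.

C[0] = 15, C[1] = 226, C[2] = 251, C[3] = 143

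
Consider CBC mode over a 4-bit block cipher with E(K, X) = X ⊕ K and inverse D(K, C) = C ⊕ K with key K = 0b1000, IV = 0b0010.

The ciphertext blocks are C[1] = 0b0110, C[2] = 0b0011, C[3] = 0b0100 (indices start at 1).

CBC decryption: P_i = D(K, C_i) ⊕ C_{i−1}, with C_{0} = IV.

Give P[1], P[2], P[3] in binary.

P[1] = 0b1100, P[2] = 0b1101, P[3] = 0b1111

P[1]: D(K, 0b0110) = 0b1110; 0b1110 ⊕ 0b0010 = 0b1100.
P[2]: D(K, 0b0011) = 0b1011; 0b1011 ⊕ 0b0110 = 0b1101.
P[3]: D(K, 0b0100) = 0b1100; 0b1100 ⊕ 0b0011 = 0b1111.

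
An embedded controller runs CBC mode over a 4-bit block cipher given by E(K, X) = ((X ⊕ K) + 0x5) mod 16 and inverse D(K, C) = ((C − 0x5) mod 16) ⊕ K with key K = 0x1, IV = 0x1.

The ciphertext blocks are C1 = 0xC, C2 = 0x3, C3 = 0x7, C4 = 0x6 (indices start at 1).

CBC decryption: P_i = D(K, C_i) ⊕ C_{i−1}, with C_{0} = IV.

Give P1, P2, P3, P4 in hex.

P1 = 0x7, P2 = 0x3, P3 = 0x0, P4 = 0x7

P1: D(K, 0xC) = 0x6; 0x6 ⊕ 0x1 = 0x7.
P2: D(K, 0x3) = 0xF; 0xF ⊕ 0xC = 0x3.
P3: D(K, 0x7) = 0x3; 0x3 ⊕ 0x3 = 0x0.
P4: D(K, 0x6) = 0x0; 0x0 ⊕ 0x7 = 0x7.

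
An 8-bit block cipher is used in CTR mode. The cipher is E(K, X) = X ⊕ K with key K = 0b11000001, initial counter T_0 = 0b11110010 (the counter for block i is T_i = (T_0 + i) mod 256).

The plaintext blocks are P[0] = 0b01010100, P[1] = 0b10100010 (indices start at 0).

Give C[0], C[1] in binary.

CTR encryption: S_i = E(K, T_i) where T_i is the counter for block i; C_i = P_i ⊕ S_i.
C[0]: T = 0b11110010, S = E(K, T) = 0b00110011; 0b01010100 ⊕ 0b00110011 = 0b01100111.
C[1]: T = 0b11110011, S = E(K, T) = 0b00110010; 0b10100010 ⊕ 0b00110010 = 0b10010000.

C[0] = 0b01100111, C[1] = 0b10010000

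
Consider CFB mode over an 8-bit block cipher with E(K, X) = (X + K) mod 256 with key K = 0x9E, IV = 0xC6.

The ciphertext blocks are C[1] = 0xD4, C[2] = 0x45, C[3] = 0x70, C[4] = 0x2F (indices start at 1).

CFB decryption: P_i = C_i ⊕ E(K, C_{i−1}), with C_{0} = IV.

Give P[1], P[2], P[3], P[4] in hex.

P[1] = 0xB0, P[2] = 0x37, P[3] = 0x93, P[4] = 0x21

P[1]: E(K, 0xC6) = 0x64; 0xD4 ⊕ 0x64 = 0xB0.
P[2]: E(K, 0xD4) = 0x72; 0x45 ⊕ 0x72 = 0x37.
P[3]: E(K, 0x45) = 0xE3; 0x70 ⊕ 0xE3 = 0x93.
P[4]: E(K, 0x70) = 0x0E; 0x2F ⊕ 0x0E = 0x21.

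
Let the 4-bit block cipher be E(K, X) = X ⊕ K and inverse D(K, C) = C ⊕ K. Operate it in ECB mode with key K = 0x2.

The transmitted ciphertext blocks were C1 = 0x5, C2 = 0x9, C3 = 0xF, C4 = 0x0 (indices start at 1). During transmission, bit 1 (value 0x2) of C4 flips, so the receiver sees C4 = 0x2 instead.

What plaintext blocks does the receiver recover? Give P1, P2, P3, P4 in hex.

P1 = 0x7, P2 = 0xB, P3 = 0xD, P4 = 0x0

ECB decryption: P_i = D(K, C_i).
Only C4 changed, to 0x2. In ECB, a change in C_i affects only P_i. Decrypting the received ciphertext:
P1: D(K, 0x5) = 0x7.
P2: D(K, 0x9) = 0xB.
P3: D(K, 0xF) = 0xD.
P4: D(K, 0x2) = 0x0.
Blocks that differ from the original plaintext: P4.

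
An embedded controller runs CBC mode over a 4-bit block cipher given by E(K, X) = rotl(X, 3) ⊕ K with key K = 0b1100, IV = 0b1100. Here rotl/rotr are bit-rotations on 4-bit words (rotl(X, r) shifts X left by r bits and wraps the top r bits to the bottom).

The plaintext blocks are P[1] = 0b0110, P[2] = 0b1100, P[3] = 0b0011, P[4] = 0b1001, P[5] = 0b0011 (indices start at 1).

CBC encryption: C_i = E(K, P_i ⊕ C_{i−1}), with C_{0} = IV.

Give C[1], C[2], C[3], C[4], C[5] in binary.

C[1] = 0b1001, C[2] = 0b0110, C[3] = 0b0110, C[4] = 0b0011, C[5] = 0b1100

C[1]: P[1] ⊕ 0b1100 = 0b1010; E(K, 0b1010) = 0b1001.
C[2]: P[2] ⊕ 0b1001 = 0b0101; E(K, 0b0101) = 0b0110.
C[3]: P[3] ⊕ 0b0110 = 0b0101; E(K, 0b0101) = 0b0110.
C[4]: P[4] ⊕ 0b0110 = 0b1111; E(K, 0b1111) = 0b0011.
C[5]: P[5] ⊕ 0b0011 = 0b0000; E(K, 0b0000) = 0b1100.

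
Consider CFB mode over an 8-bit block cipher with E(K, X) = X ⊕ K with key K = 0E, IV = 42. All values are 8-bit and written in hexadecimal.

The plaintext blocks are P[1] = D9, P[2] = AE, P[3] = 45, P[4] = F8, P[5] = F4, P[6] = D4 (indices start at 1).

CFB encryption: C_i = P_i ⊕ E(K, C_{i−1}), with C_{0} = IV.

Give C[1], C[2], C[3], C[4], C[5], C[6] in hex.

C[1] = 95, C[2] = 35, C[3] = 7E, C[4] = 88, C[5] = 72, C[6] = A8

C[1]: E(K, 42) = 4C; D9 ⊕ 4C = 95.
C[2]: E(K, 95) = 9B; AE ⊕ 9B = 35.
C[3]: E(K, 35) = 3B; 45 ⊕ 3B = 7E.
C[4]: E(K, 7E) = 70; F8 ⊕ 70 = 88.
C[5]: E(K, 88) = 86; F4 ⊕ 86 = 72.
C[6]: E(K, 72) = 7C; D4 ⊕ 7C = A8.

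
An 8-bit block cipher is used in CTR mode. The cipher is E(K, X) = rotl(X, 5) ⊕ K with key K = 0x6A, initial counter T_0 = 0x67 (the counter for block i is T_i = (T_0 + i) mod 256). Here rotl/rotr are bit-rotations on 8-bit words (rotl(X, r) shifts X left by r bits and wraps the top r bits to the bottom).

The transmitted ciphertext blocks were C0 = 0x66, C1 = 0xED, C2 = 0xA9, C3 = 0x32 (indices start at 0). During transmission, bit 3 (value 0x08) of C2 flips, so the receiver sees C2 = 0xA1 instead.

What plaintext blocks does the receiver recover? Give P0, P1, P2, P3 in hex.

CTR decryption: S_i = E(K, T_i) where T_i is the counter for block i; P_i = C_i ⊕ S_i.
Only C2 changed, to 0xA1. In CTR, a change in C_i flips the same bit in P_i only; the keystream is unaffected. Decrypting the received ciphertext:
P0: T = 0x67, S = E(K, T) = 0x86; 0x66 ⊕ 0x86 = 0xE0.
P1: T = 0x68, S = E(K, T) = 0x67; 0xED ⊕ 0x67 = 0x8A.
P2: T = 0x69, S = E(K, T) = 0x47; 0xA1 ⊕ 0x47 = 0xE6.
P3: T = 0x6A, S = E(K, T) = 0x27; 0x32 ⊕ 0x27 = 0x15.
Blocks that differ from the original plaintext: P2.

P0 = 0xE0, P1 = 0x8A, P2 = 0xE6, P3 = 0x15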